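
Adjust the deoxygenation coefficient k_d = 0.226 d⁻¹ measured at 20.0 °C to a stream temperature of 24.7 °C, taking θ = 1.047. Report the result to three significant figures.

k_d ≈ 0.280 d⁻¹

k_d(T₂) = k_d(T₁) · θ^(T₂−T₁) = 0.226 × 1.047^(24.7−20.0)
= 0.226 × 1.047^4.70 = 0.226 × 1.241 = 0.2805 d⁻¹.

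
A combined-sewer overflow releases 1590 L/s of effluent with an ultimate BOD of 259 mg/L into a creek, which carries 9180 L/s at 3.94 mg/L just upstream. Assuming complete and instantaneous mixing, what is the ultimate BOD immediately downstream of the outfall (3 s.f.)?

41.6 mg/L

Flow-weighted mixing: C = (Q_r C_r + Q_w C_w)/(Q_r + Q_w)
= (9180×3.94 + 1590×259)/(9180 + 1590) = 448000/10770 = 41.60 mg/L.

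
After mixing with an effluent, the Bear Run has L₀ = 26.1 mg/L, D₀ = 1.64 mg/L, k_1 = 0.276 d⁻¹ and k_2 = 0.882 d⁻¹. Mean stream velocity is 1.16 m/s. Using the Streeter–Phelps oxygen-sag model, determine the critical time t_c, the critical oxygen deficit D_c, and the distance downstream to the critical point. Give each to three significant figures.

t_c = [1/(k_2−k_1)] ln[(k_2/k_1)(1 − D₀(k_2−k_1)/(k_1 L₀))]
= [1/(0.882−0.276)] ln[(0.882/0.276)(1 − 1.64×0.6060/(0.276×26.1))]
= (1/0.6060) ln[3.196 × 0.8620] = 1.650 × ln(2.755) = 1.650 × 1.013 = 1.672 d.
L(t_c) = L₀ e^(−k_1 t_c) = 26.1 × 0.6303 = 16.45 mg/L, and at the critical point k_2 D_c = k_1 L, so D_c = (0.276/0.882) × 16.45 = 5.148 mg/L.
x_c = v t_c = 1.16 m/s × 1.672 d × 86400 s/d = 167600 m ≈ 168 km.

t_c ≈ 1.67 d; D_c ≈ 5.15 mg/L; x_c ≈ 168 km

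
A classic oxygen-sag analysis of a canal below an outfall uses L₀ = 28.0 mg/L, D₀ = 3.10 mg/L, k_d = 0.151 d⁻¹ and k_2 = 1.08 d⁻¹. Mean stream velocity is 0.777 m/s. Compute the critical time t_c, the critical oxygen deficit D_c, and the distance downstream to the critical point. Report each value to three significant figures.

At the critical point dD/dt = 0, so k_d L₀ e^(−k_d t) = k_2 D. Substituting D(t) from the Streeter–Phelps equation and solving for t gives
t_c = ln[(k_2/k_d)(1 − D₀(k_2−k_d)/(k_d L₀))] / (k_2−k_d).
Here k_2−k_d = 0.9290 d⁻¹ and 1 − D₀(k_2−k_d)/(k_d L₀) = 1 − 3.10×0.9290/(0.151×28.0) = 0.3189, so
t_c = ln(7.152 × 0.3189) / 0.9290 = 0.8244 / 0.9290 = 0.8874 d.
L(t_c) = L₀ e^(−k_d t_c) = 28.0 × 0.8746 = 24.49 mg/L, and at the critical point k_2 D_c = k_d L, so D_c = (0.151/1.08) × 24.49 = 3.424 mg/L.
x_c = v t_c = 0.777 m/s × 0.8874 d × 86400 s/d = 59570 m ≈ 59.6 km.

t_c ≈ 0.887 d; D_c ≈ 3.42 mg/L; x_c ≈ 59.6 km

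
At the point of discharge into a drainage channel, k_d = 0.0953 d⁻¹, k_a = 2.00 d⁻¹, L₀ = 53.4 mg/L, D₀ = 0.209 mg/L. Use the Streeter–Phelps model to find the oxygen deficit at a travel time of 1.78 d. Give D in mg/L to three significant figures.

k_d L₀/(k_a−k_d) = 0.0953×53.4/(2.00−0.0953) = 5.089/1.905 = 2.672 mg/L.
e^(−k_d t) = e^(−0.0953×1.780) = 0.8440; e^(−k_a t) = e^(−2.00×1.780) = 0.02844.
D = 2.672 × (0.8440 − 0.02844) + 0.209 × 0.02844 = 2.179 + 0.005944 = 2.185 mg/L.

D ≈ 2.18 mg/L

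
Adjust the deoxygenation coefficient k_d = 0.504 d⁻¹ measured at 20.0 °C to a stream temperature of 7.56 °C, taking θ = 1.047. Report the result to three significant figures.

k_d ≈ 0.285 d⁻¹

k_d(T₂) = k_d(T₁) · θ^(T₂−T₁) = 0.504 × 1.047^(7.56−20.0)
= 0.504 × 1.047^-12.4 = 0.504 × 0.5648 = 0.2846 d⁻¹.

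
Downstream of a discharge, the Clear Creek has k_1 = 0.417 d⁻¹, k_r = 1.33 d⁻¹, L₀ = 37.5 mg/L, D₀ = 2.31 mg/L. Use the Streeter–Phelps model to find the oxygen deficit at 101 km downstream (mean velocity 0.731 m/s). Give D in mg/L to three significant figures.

D ≈ 7.03 mg/L

Travel time t = x/v = 101 km / (0.731 m/s) = 101000 m / 0.731 m/s = 138200 s = 1.599 d.
k_1 L₀/(k_r−k_1) = 0.417×37.5/(1.33−0.417) = 15.64/0.9130 = 17.13 mg/L.
e^(−k_1 t) = e^(−0.417×1.599) = 0.5133; e^(−k_r t) = e^(−1.33×1.599) = 0.1192.
D = 17.13 × (0.5133 − 0.1192) + 2.31 × 0.1192 = 6.750 + 0.2754 = 7.026 mg/L.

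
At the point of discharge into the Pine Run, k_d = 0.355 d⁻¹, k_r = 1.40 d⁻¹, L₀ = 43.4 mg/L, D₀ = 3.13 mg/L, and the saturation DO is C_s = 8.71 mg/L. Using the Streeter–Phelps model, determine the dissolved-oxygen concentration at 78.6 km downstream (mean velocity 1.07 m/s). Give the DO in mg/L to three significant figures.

DO ≈ 1.34 mg/L

Travel time t = x/v = 78.6 km / (1.07 m/s) = 78600 m / 1.07 m/s = 73460 s = 0.8502 d.
k_d L₀/(k_r−k_d) = 0.355×43.4/(1.40−0.355) = 15.41/1.045 = 14.74 mg/L.
e^(−k_d t) = e^(−0.355×0.8502) = 0.7395; e^(−k_r t) = e^(−1.40×0.8502) = 0.3041.
D = 14.74 × (0.7395 − 0.3041) + 3.13 × 0.3041 = 6.418 + 0.9519 = 7.370 mg/L.
DO = C_s − D = 8.71 − 7.370 = 1.340 mg/L.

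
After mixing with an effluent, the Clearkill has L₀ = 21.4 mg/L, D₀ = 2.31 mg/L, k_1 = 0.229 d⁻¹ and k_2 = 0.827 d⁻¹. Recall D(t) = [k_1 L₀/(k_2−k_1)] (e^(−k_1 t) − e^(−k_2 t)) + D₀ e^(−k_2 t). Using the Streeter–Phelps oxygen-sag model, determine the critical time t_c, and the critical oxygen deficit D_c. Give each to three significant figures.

t_c = [1/(k_2−k_1)] ln[(k_2/k_1)(1 − D₀(k_2−k_1)/(k_1 L₀))]
= [1/(0.827−0.229)] ln[(0.827/0.229)(1 − 2.31×0.5980/(0.229×21.4))]
= (1/0.5980) ln[3.611 × 0.7181] = 1.672 × ln(2.593) = 1.672 × 0.9530 = 1.594 d.
D_c = (k_1/k_2) L₀ e^(−k_1 t_c) = (0.229/0.827) × 21.4 × e^(−0.229×1.594) = 0.2769 × 21.4 × 0.6942 = 4.114 mg/L.

t_c ≈ 1.59 d; D_c ≈ 4.11 mg/L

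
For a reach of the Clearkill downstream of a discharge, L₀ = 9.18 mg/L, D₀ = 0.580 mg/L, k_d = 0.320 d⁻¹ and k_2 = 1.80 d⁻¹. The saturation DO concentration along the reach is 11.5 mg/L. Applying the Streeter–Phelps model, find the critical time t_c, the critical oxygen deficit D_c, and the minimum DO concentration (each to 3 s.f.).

t_c = [1/(k_2−k_d)] ln[(k_2/k_d)(1 − D₀(k_2−k_d)/(k_d L₀))]
= [1/(1.80−0.320)] ln[(1.80/0.320)(1 − 0.580×1.480/(0.320×9.18))]
= (1/1.480) ln[5.625 × 0.7078] = 0.6757 × ln(3.981) = 0.6757 × 1.382 = 0.9335 d.
D_c = (k_d/k_2) L₀ e^(−k_d t_c) = (0.320/1.80) × 9.18 × e^(−0.320×0.9335) = 0.1778 × 9.18 × 0.7418 = 1.211 mg/L.
Minimum DO = C_s − D_c = 11.5 − 1.211 = 10.29 mg/L.

t_c ≈ 0.934 d; D_c ≈ 1.21 mg/L; min DO ≈ 10.3 mg/L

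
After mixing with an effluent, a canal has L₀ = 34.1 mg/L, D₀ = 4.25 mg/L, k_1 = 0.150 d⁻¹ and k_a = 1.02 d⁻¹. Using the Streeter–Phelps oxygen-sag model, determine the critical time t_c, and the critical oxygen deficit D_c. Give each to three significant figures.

t_c ≈ 0.728 d; D_c ≈ 4.50 mg/L

With k_a/k_1 = 6.800 and 1 − D₀(k_a−k_1)/(k_1 L₀) = 0.2771,
t_c = ln(6.800 × 0.2771) / (1.02 − 0.150) = ln(1.884) / 0.8700 = 0.6336/0.8700 = 0.7283 d.
D_c = (k_1/k_a) L₀ e^(−k_1 t_c) = (0.150/1.02) × 34.1 × e^(−0.150×0.7283) = 0.1471 × 34.1 × 0.8965 = 4.496 mg/L.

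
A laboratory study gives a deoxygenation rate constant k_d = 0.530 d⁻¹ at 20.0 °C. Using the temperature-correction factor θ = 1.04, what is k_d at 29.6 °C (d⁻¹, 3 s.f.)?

k_d ≈ 0.772 d⁻¹

k_d(T₂) = k_d(T₁) · θ^(T₂−T₁) = 0.530 × 1.04^(29.6−20.0)
= 0.530 × 1.04^9.60 = 0.530 × 1.457 = 0.7723 d⁻¹.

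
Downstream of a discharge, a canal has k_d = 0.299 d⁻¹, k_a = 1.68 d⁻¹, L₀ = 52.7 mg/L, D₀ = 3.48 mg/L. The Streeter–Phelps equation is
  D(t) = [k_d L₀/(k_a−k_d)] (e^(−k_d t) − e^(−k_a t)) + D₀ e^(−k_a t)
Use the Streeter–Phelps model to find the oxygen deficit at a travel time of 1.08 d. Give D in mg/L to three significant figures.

D ≈ 6.97 mg/L

k_d L₀/(k_a−k_d) = 0.299×52.7/(1.68−0.299) = 15.76/1.381 = 11.41 mg/L.
e^(−k_d t) = e^(−0.299×1.080) = 0.7240; e^(−k_a t) = e^(−1.68×1.080) = 0.1629.
D = 11.41 × (0.7240 − 0.1629) + 3.48 × 0.1629 = 6.402 + 0.5670 = 6.969 mg/L.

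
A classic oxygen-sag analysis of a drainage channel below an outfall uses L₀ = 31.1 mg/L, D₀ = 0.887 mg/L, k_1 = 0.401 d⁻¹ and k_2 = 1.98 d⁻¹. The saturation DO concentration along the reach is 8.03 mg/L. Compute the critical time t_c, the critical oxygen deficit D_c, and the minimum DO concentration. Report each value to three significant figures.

t_c ≈ 0.936 d; D_c ≈ 4.33 mg/L; min DO ≈ 3.70 mg/L

At the critical point dD/dt = 0, so k_1 L₀ e^(−k_1 t) = k_2 D. Substituting D(t) from the Streeter–Phelps equation and solving for t gives
t_c = ln[(k_2/k_1)(1 − D₀(k_2−k_1)/(k_1 L₀))] / (k_2−k_1).
Here k_2−k_1 = 1.579 d⁻¹ and 1 − D₀(k_2−k_1)/(k_1 L₀) = 1 − 0.887×1.579/(0.401×31.1) = 0.8877, so
t_c = ln(4.938 × 0.8877) / 1.579 = 1.478 / 1.579 = 0.9359 d.
L(t_c) = L₀ e^(−k_1 t_c) = 31.1 × 0.6871 = 21.37 mg/L, and at the critical point k_2 D_c = k_1 L, so D_c = (0.401/1.98) × 21.37 = 4.328 mg/L.
Minimum DO = C_s − D_c = 8.03 − 4.328 = 3.702 mg/L.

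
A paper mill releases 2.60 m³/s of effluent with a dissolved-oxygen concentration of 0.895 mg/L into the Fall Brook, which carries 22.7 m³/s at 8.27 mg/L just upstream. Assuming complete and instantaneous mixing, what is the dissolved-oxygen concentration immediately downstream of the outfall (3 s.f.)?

7.51 mg/L

Flow-weighted mixing: C = (Q_r C_r + Q_w C_w)/(Q_r + Q_w)
= (22.7×8.27 + 2.60×0.895)/(22.7 + 2.60) = 190.1/25.30 = 7.512 mg/L.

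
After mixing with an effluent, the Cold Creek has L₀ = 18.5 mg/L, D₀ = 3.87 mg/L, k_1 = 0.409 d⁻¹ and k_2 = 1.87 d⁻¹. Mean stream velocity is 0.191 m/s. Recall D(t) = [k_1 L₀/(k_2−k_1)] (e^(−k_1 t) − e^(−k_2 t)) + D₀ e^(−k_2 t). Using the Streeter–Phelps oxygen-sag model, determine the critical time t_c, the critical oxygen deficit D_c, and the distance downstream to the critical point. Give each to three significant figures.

t_c ≈ 0.0990 d; D_c ≈ 3.89 mg/L; x_c ≈ 1.63 km

At the critical point dD/dt = 0, so k_1 L₀ e^(−k_1 t) = k_2 D. Substituting D(t) from the Streeter–Phelps equation and solving for t gives
t_c = ln[(k_2/k_1)(1 − D₀(k_2−k_1)/(k_1 L₀))] / (k_2−k_1).
Here k_2−k_1 = 1.461 d⁻¹ and 1 − D₀(k_2−k_1)/(k_1 L₀) = 1 − 3.87×1.461/(0.409×18.5) = 0.2527, so
t_c = ln(4.572 × 0.2527) / 1.461 = 0.1446 / 1.461 = 0.09899 d.
D_c = (k_1/k_2) L₀ e^(−k_1 t_c) = (0.409/1.87) × 18.5 × e^(−0.409×0.09899) = 0.2187 × 18.5 × 0.9603 = 3.886 mg/L.
x_c = v t_c = 0.191 m/s × 0.09899 d × 86400 s/d = 1634 m ≈ 1.63 km.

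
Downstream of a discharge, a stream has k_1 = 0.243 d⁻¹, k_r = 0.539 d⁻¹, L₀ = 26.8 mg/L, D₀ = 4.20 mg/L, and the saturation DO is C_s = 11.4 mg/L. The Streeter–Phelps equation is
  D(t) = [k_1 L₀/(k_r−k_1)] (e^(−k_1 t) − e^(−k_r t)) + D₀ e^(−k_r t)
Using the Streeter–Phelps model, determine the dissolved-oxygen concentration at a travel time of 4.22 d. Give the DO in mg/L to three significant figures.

k_1 L₀/(k_r−k_1) = 0.243×26.8/(0.539−0.243) = 6.512/0.2960 = 22.00 mg/L.
e^(−k_1 t) = e^(−0.243×4.220) = 0.3586; e^(−k_r t) = e^(−0.539×4.220) = 0.1028.
D = 22.00 × (0.3586 − 0.1028) + 4.20 × 0.1028 = 5.628 + 0.4319 = 6.060 mg/L.
DO = C_s − D = 11.4 − 6.060 = 5.340 mg/L.

DO ≈ 5.34 mg/L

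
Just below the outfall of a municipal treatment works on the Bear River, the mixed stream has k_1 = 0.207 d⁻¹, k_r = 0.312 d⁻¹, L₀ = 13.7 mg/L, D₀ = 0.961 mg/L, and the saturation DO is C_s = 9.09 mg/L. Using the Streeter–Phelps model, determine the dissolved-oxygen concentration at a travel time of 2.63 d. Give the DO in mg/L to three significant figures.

DO ≈ 4.89 mg/L

k_1 L₀/(k_r−k_1) = 0.207×13.7/(0.312−0.207) = 2.836/0.1050 = 27.01 mg/L.
e^(−k_1 t) = e^(−0.207×2.630) = 0.5802; e^(−k_r t) = e^(−0.312×2.630) = 0.4402.
D = 27.01 × (0.5802 − 0.4402) + 0.961 × 0.4402 = 3.781 + 0.4230 = 4.204 mg/L.
DO = C_s − D = 9.09 − 4.204 = 4.886 mg/L.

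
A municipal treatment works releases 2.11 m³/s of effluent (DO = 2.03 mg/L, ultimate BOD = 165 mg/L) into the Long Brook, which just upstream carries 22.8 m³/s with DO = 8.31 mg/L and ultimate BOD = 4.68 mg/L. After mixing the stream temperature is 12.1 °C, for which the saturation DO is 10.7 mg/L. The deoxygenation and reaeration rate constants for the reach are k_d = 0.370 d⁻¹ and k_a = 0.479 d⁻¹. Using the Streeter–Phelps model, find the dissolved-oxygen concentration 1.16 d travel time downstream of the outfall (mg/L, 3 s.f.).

Mixed DO = (22.8×8.31 + 2.11×2.03)/(22.8+2.11) = 193.8/24.91 = 7.778 mg/L.
Mixed L₀ = (22.8×4.68 + 2.11×165)/(24.91) = 454.9/24.91 = 18.26 mg/L.
Initial deficit D₀ = C_s − DO₀ = 10.7 − 7.778 = 2.922 mg/L.
D(1.16) = [0.370×18.26/(0.479−0.370)](e^(−0.370×1.16) − e^(−0.479×1.16)) + 2.922 e^(−0.479×1.16)
= 61.98 × (0.6510 − 0.5737) + 2.922 × 0.5737 = 6.469 mg/L.
DO = 10.7 − 6.469 = 4.231 mg/L.

DO ≈ 4.23 mg/L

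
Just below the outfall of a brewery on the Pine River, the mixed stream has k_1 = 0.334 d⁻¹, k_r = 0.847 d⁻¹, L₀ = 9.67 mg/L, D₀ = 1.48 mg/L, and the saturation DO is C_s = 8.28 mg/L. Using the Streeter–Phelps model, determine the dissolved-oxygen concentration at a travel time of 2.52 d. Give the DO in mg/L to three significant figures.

k_1 L₀/(k_r−k_1) = 0.334×9.67/(0.847−0.334) = 3.230/0.5130 = 6.296 mg/L.
e^(−k_1 t) = e^(−0.334×2.520) = 0.4310; e^(−k_r t) = e^(−0.847×2.520) = 0.1183.
D = 6.296 × (0.4310 − 0.1183) + 1.48 × 0.1183 = 1.969 + 0.1751 = 2.144 mg/L.
DO = C_s − D = 8.28 − 2.144 = 6.136 mg/L.

DO ≈ 6.14 mg/L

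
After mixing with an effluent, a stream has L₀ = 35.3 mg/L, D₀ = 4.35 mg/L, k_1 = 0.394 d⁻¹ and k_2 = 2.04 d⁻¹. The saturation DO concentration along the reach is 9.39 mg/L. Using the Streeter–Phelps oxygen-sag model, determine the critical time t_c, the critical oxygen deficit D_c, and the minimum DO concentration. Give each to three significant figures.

t_c ≈ 0.560 d; D_c ≈ 5.47 mg/L; min DO ≈ 3.92 mg/L

With k_2/k_1 = 5.178 and 1 − D₀(k_2−k_1)/(k_1 L₀) = 0.4852,
t_c = ln(5.178 × 0.4852) / (2.04 − 0.394) = ln(2.512) / 1.646 = 0.9211/1.646 = 0.5596 d.
D_c = (k_1/k_2) L₀ e^(−k_1 t_c) = (0.394/2.04) × 35.3 × e^(−0.394×0.5596) = 0.1931 × 35.3 × 0.8021 = 5.469 mg/L.
Minimum DO = C_s − D_c = 9.39 − 5.469 = 3.921 mg/L.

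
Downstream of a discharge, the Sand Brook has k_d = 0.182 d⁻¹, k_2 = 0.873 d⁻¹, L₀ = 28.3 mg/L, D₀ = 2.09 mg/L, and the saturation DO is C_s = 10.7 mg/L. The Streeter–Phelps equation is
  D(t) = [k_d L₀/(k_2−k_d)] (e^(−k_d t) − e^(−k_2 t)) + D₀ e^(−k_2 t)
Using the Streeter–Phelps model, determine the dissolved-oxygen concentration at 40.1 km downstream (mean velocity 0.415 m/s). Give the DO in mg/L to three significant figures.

DO ≈ 6.64 mg/L

Travel time t = x/v = 40.1 km / (0.415 m/s) = 40100 m / 0.415 m/s = 96630 s = 1.118 d.
k_d L₀/(k_2−k_d) = 0.182×28.3/(0.873−0.182) = 5.151/0.6910 = 7.454 mg/L.
e^(−k_d t) = e^(−0.182×1.118) = 0.8158; e^(−k_2 t) = e^(−0.873×1.118) = 0.3767.
D = 7.454 × (0.8158 − 0.3767) + 2.09 × 0.3767 = 3.273 + 0.7873 = 4.061 mg/L.
DO = C_s − D = 10.7 − 4.061 = 6.639 mg/L.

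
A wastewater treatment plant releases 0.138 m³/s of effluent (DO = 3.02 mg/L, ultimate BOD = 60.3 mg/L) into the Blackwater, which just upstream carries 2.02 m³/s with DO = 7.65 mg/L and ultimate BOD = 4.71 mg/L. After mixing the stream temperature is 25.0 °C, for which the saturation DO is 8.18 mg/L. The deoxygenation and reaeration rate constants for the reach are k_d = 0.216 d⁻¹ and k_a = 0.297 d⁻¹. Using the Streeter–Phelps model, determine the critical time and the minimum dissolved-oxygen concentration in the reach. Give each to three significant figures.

Mixed DO = (2.02×7.65 + 0.138×3.02)/(2.02+0.138) = 15.87/2.158 = 7.354 mg/L.
Mixed L₀ = (2.02×4.71 + 0.138×60.3)/(2.158) = 17.84/2.158 = 8.265 mg/L.
Initial deficit D₀ = C_s − DO₀ = 8.18 − 7.354 = 0.8261 mg/L.
t_c = (1/0.08100) ln[(0.297/0.216)(1 − 0.8261×0.08100/(0.216×8.265))] = 12.35 × ln(1.323) = 3.460 d.
D_c = (0.216/0.297) × 8.265 × e^(−0.216×3.460) = 0.7273 × 8.265 × 0.4736 = 2.847 mg/L.
Minimum DO = 8.18 − 2.847 = 5.333 mg/L.

t_c ≈ 3.46 d; minimum DO ≈ 5.33 mg/L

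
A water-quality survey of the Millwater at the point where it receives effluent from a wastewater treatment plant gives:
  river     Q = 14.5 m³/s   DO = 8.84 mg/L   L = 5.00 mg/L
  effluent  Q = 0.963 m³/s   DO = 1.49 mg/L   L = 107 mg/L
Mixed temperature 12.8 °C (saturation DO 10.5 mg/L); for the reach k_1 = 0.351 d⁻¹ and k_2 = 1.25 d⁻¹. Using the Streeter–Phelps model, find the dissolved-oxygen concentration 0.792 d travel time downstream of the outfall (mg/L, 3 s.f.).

Mixed DO = (14.5×8.84 + 0.963×1.49)/(14.5+0.963) = 129.6/15.46 = 8.382 mg/L.
Mixed L₀ = (14.5×5.00 + 0.963×107)/(15.46) = 175.5/15.46 = 11.35 mg/L.
Initial deficit D₀ = C_s − DO₀ = 10.5 − 8.382 = 2.118 mg/L.
D(0.792) = [0.351×11.35/(1.25−0.351)](e^(−0.351×0.792) − e^(−1.25×0.792)) + 2.118 e^(−1.25×0.792)
= 4.432 × (0.7573 − 0.3716) + 2.118 × 0.3716 = 2.497 mg/L.
DO = 10.5 − 2.497 = 8.003 mg/L.

DO ≈ 8.00 mg/L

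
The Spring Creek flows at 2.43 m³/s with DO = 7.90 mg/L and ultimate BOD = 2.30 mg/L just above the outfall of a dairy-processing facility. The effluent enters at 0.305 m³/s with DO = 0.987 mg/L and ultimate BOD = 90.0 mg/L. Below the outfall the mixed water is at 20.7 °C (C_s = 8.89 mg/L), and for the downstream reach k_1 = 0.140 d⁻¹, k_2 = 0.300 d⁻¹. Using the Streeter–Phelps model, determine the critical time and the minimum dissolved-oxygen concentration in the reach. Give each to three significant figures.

t_c ≈ 3.62 d; minimum DO ≈ 5.50 mg/L

Mixed DO = (2.43×7.90 + 0.305×0.987)/(2.43+0.305) = 19.50/2.735 = 7.129 mg/L.
Mixed L₀ = (2.43×2.30 + 0.305×90.0)/(2.735) = 33.04/2.735 = 12.08 mg/L.
Initial deficit D₀ = C_s − DO₀ = 8.89 − 7.129 = 1.761 mg/L.
t_c = (1/0.1600) ln[(0.300/0.140)(1 − 1.761×0.1600/(0.140×12.08))] = 6.250 × ln(1.786) = 3.624 d.
D_c = (0.140/0.300) × 12.08 × e^(−0.140×3.624) = 0.4667 × 12.08 × 0.6020 = 3.394 mg/L.
Minimum DO = 8.89 − 3.394 = 5.496 mg/L.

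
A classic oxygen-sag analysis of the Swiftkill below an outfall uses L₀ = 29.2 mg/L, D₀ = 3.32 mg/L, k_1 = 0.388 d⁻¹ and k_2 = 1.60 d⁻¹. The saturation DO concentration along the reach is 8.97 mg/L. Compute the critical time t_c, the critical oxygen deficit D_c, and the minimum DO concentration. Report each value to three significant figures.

t_c ≈ 0.807 d; D_c ≈ 5.18 mg/L; min DO ≈ 3.79 mg/L

t_c = [1/(k_2−k_1)] ln[(k_2/k_1)(1 − D₀(k_2−k_1)/(k_1 L₀))]
= [1/(1.60−0.388)] ln[(1.60/0.388)(1 − 3.32×1.212/(0.388×29.2))]
= (1/1.212) ln[4.124 × 0.6448] = 0.8251 × ln(2.659) = 0.8251 × 0.9780 = 0.8069 d.
L(t_c) = L₀ e^(−k_1 t_c) = 29.2 × 0.7312 = 21.35 mg/L, and at the critical point k_2 D_c = k_1 L, so D_c = (0.388/1.60) × 21.35 = 5.178 mg/L.
Minimum DO = C_s − D_c = 8.97 − 5.178 = 3.792 mg/L.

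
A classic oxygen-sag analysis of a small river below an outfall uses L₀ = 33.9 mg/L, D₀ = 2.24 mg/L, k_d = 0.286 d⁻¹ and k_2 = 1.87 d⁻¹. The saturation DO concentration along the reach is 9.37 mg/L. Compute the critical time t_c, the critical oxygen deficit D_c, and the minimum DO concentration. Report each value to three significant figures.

At the critical point dD/dt = 0, so k_d L₀ e^(−k_d t) = k_2 D. Substituting D(t) from the Streeter–Phelps equation and solving for t gives
t_c = ln[(k_2/k_d)(1 − D₀(k_2−k_d)/(k_d L₀))] / (k_2−k_d).
Here k_2−k_d = 1.584 d⁻¹ and 1 − D₀(k_2−k_d)/(k_d L₀) = 1 − 2.24×1.584/(0.286×33.9) = 0.6340, so
t_c = ln(6.538 × 0.6340) / 1.584 = 1.422 / 1.584 = 0.8978 d.
D_c = (k_d/k_2) L₀ e^(−k_d t_c) = (0.286/1.87) × 33.9 × e^(−0.286×0.8978) = 0.1529 × 33.9 × 0.7736 = 4.011 mg/L.
Minimum DO = C_s − D_c = 9.37 − 4.011 = 5.359 mg/L.

t_c ≈ 0.898 d; D_c ≈ 4.01 mg/L; min DO ≈ 5.36 mg/L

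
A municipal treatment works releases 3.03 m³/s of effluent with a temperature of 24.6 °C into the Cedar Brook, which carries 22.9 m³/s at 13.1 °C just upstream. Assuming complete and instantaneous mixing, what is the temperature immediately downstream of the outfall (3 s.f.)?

Flow-weighted mixing: C = (Q_r C_r + Q_w C_w)/(Q_r + Q_w)
= (22.9×13.1 + 3.03×24.6)/(22.9 + 3.03) = 374.5/25.93 = 14.44 °C.

14.4 °C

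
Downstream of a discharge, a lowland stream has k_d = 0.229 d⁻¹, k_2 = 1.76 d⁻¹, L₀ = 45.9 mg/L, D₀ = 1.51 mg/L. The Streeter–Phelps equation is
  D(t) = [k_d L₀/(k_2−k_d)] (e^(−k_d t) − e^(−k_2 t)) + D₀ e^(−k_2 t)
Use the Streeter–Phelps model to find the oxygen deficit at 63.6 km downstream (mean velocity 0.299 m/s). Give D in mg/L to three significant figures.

Travel time t = x/v = 63.6 km / (0.299 m/s) = 63600 m / 0.299 m/s = 212700 s = 2.462 d.
k_d L₀/(k_2−k_d) = 0.229×45.9/(1.76−0.229) = 10.51/1.531 = 6.866 mg/L.
e^(−k_d t) = e^(−0.229×2.462) = 0.5691; e^(−k_2 t) = e^(−1.76×2.462) = 0.01313.
D = 6.866 × (0.5691 − 0.01313) + 1.51 × 0.01313 = 3.817 + 0.01982 = 3.837 mg/L.

D ≈ 3.84 mg/L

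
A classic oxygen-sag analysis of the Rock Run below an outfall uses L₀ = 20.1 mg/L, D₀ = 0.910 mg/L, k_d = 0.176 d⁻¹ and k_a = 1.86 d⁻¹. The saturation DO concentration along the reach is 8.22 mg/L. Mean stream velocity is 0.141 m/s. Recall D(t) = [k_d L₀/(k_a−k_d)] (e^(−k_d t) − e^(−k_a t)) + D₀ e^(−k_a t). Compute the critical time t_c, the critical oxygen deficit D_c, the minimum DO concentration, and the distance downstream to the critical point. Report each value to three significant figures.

t_c ≈ 1.06 d; D_c ≈ 1.58 mg/L; min DO ≈ 6.64 mg/L; x_c ≈ 13.0 km

At the critical point dD/dt = 0, so k_d L₀ e^(−k_d t) = k_a D. Substituting D(t) from the Streeter–Phelps equation and solving for t gives
t_c = ln[(k_a/k_d)(1 − D₀(k_a−k_d)/(k_d L₀))] / (k_a−k_d).
Here k_a−k_d = 1.684 d⁻¹ and 1 − D₀(k_a−k_d)/(k_d L₀) = 1 − 0.910×1.684/(0.176×20.1) = 0.5668, so
t_c = ln(10.57 × 0.5668) / 1.684 = 1.790 / 1.684 = 1.063 d.
D_c = (k_d/k_a) L₀ e^(−k_d t_c) = (0.176/1.86) × 20.1 × e^(−0.176×1.063) = 0.09462 × 20.1 × 0.8294 = 1.577 mg/L.
Minimum DO = C_s − D_c = 8.22 − 1.577 = 6.643 mg/L.
x_c = v t_c = 0.141 m/s × 1.063 d × 86400 s/d = 12950 m ≈ 13.0 km.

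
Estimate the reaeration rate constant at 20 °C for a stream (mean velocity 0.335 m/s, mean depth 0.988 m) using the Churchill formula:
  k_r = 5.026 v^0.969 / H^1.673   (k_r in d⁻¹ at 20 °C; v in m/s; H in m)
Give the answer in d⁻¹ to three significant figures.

k_r ≈ 1.78 d⁻¹

k_r = 5.026 × 0.335^0.969 / 0.988^1.673 = 5.026 × 0.3466 / 0.9800 = 1.777 d⁻¹.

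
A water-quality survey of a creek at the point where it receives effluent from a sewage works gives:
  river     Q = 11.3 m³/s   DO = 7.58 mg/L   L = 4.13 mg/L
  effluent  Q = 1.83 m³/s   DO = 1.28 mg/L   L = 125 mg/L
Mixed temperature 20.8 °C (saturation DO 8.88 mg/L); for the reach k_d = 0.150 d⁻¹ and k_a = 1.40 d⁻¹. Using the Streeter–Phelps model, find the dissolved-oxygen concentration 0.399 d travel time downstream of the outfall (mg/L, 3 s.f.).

DO ≈ 6.70 mg/L

Mixed DO = (11.3×7.58 + 1.83×1.28)/(11.3+1.83) = 88.00/13.13 = 6.702 mg/L.
Mixed L₀ = (11.3×4.13 + 1.83×125)/(13.13) = 275.4/13.13 = 20.98 mg/L.
Initial deficit D₀ = C_s − DO₀ = 8.88 − 6.702 = 2.178 mg/L.
D(0.399) = [0.150×20.98/(1.40−0.150)](e^(−0.150×0.399) − e^(−1.40×0.399)) + 2.178 e^(−1.40×0.399)
= 2.517 × (0.9419 − 0.5720) + 2.178 × 0.5720 = 2.177 mg/L.
DO = 8.88 − 2.177 = 6.703 mg/L.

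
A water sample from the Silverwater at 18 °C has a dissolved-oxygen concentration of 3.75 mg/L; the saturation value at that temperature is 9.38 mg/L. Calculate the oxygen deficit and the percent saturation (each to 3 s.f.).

D = C_s − C = 9.38 − 3.75 = 5.63 mg/L.
% saturation = 3.75/9.38 × 100 = 40.0 %.

D ≈ 5.63 mg/L; 40.0 % saturation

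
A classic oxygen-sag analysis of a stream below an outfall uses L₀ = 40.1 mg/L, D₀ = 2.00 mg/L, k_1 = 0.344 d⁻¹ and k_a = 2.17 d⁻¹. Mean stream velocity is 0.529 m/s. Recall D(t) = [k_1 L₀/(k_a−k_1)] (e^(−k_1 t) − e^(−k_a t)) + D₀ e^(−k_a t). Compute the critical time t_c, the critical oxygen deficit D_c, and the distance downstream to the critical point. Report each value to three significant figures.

At the critical point dD/dt = 0, so k_1 L₀ e^(−k_1 t) = k_a D. Substituting D(t) from the Streeter–Phelps equation and solving for t gives
t_c = ln[(k_a/k_1)(1 − D₀(k_a−k_1)/(k_1 L₀))] / (k_a−k_1).
Here k_a−k_1 = 1.826 d⁻¹ and 1 − D₀(k_a−k_1)/(k_1 L₀) = 1 − 2.00×1.826/(0.344×40.1) = 0.7353, so
t_c = ln(6.308 × 0.7353) / 1.826 = 1.534 / 1.826 = 0.8403 d.
D_c = (k_1/k_a) L₀ e^(−k_1 t_c) = (0.344/2.17) × 40.1 × e^(−0.344×0.8403) = 0.1585 × 40.1 × 0.7490 = 4.761 mg/L.
x_c = v t_c = 0.529 m/s × 0.8403 d × 86400 s/d = 38400 m ≈ 38.4 km.

t_c ≈ 0.840 d; D_c ≈ 4.76 mg/L; x_c ≈ 38.4 km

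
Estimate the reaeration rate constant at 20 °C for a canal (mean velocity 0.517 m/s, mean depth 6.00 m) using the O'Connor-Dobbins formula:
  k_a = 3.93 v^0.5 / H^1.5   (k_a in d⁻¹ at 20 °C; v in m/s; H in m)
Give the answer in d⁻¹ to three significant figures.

k_a ≈ 0.192 d⁻¹

k_a = 3.93 × 0.517^0.5 / 6.00^1.5 = 3.93 × 0.7190 / 14.70 = 0.1923 d⁻¹.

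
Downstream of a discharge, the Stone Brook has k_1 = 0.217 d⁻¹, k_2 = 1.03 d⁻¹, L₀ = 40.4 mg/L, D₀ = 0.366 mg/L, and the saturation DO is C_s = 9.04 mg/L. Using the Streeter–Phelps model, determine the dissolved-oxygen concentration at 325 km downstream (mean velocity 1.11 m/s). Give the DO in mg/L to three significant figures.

DO ≈ 4.19 mg/L

Travel time t = x/v = 325 km / (1.11 m/s) = 325000 m / 1.11 m/s = 292800 s = 3.389 d.
k_1 L₀/(k_2−k_1) = 0.217×40.4/(1.03−0.217) = 8.767/0.8130 = 10.78 mg/L.
e^(−k_1 t) = e^(−0.217×3.389) = 0.4793; e^(−k_2 t) = e^(−1.03×3.389) = 0.03049.
D = 10.78 × (0.4793 − 0.03049) + 0.366 × 0.03049 = 4.840 + 0.01116 = 4.851 mg/L.
DO = C_s − D = 9.04 − 4.851 = 4.189 mg/L.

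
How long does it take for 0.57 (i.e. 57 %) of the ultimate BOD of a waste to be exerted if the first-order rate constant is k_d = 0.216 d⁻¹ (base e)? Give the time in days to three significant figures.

y/L₀ = 1 − e^(−k_d t) = 0.57 ⇒ e^(−k_d t) = 0.430
t = −ln(0.430) / 0.216 = 0.8440 / 0.216 = 3.907 d.

t ≈ 3.91 d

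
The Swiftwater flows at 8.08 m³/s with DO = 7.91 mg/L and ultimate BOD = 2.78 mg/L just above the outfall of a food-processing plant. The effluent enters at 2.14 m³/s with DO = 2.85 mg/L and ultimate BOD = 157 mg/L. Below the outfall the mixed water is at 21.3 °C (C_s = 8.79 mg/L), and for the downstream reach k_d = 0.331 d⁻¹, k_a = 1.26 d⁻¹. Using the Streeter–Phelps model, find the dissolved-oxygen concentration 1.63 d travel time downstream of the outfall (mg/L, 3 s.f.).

DO ≈ 2.86 mg/L

Mixed DO = (8.08×7.91 + 2.14×2.85)/(8.08+2.14) = 70.01/10.22 = 6.850 mg/L.
Mixed L₀ = (8.08×2.78 + 2.14×157)/(10.22) = 358.4/10.22 = 35.07 mg/L.
Initial deficit D₀ = C_s − DO₀ = 8.79 − 6.850 = 1.940 mg/L.
D(1.63) = [0.331×35.07/(1.26−0.331)](e^(−0.331×1.63) − e^(−1.26×1.63)) + 1.940 e^(−1.26×1.63)
= 12.50 × (0.5830 − 0.1282) + 1.940 × 0.1282 = 5.932 mg/L.
DO = 8.79 − 5.932 = 2.858 mg/L.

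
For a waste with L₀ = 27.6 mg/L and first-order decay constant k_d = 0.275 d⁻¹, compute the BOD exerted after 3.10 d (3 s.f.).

y ≈ 15.8 mg/L

y_t = L₀(1 − e^(−k_d t)) = 27.6 × (1 − e^(−0.275×3.10))
= 27.6 × (1 − 0.4263) = 27.6 × 0.5737 = 15.83 mg/L.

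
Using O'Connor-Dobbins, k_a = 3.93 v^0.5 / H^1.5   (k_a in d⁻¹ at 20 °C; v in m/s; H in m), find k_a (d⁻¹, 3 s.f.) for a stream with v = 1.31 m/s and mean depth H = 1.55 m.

k_a ≈ 2.33 d⁻¹

k_a = 3.93 × 1.31^0.5 / 1.55^1.5 = 3.93 × 1.145 / 1.930 = 2.331 d⁻¹.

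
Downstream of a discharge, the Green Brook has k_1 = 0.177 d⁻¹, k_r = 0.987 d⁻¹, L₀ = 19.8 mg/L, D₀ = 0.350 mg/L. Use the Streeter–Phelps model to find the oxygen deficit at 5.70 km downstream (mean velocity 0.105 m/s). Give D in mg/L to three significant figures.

Travel time t = x/v = 5.70 km / (0.105 m/s) = 5700 m / 0.105 m/s = 54290 s = 0.6283 d.
k_1 L₀/(k_r−k_1) = 0.177×19.8/(0.987−0.177) = 3.505/0.8100 = 4.327 mg/L.
e^(−k_1 t) = e^(−0.177×0.6283) = 0.8948; e^(−k_r t) = e^(−0.987×0.6283) = 0.5379.
D = 4.327 × (0.8948 − 0.5379) + 0.350 × 0.5379 = 1.544 + 0.1883 = 1.732 mg/L.

D ≈ 1.73 mg/L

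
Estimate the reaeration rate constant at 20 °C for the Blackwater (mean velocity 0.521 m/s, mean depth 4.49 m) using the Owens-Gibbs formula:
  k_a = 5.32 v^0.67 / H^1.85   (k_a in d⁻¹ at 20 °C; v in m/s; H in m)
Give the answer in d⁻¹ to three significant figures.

k_a = 5.32 × 0.521^0.67 / 4.49^1.85 = 5.32 × 0.6461 / 16.09 = 0.2136 d⁻¹.

k_a ≈ 0.214 d⁻¹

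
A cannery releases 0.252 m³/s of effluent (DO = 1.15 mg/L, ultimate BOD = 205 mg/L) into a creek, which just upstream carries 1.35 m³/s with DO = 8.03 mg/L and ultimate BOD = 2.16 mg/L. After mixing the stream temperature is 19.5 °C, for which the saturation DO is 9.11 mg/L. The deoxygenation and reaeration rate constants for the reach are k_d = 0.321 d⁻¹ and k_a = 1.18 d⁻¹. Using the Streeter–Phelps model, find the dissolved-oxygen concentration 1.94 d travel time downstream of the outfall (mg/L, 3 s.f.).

Mixed DO = (1.35×8.03 + 0.252×1.15)/(1.35+0.252) = 11.13/1.602 = 6.948 mg/L.
Mixed L₀ = (1.35×2.16 + 0.252×205)/(1.602) = 54.58/1.602 = 34.07 mg/L.
Initial deficit D₀ = C_s − DO₀ = 9.11 − 6.948 = 2.162 mg/L.
D(1.94) = [0.321×34.07/(1.18−0.321)](e^(−0.321×1.94) − e^(−1.18×1.94)) + 2.162 e^(−1.18×1.94)
= 12.73 × (0.5365 − 0.1013) + 2.162 × 0.1013 = 5.759 mg/L.
DO = 9.11 − 5.759 = 3.351 mg/L.

DO ≈ 3.35 mg/L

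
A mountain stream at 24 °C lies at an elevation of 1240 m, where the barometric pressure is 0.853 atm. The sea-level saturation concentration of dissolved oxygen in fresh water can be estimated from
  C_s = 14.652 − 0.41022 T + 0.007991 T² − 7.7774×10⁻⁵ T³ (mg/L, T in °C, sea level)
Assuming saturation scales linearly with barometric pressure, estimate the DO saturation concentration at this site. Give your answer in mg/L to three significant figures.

At sea level: C_s = 14.652 − 0.41022×24 + 0.007991×24² − 7.7774×10⁻⁵×24³ = 8.334 mg/L.
Pressure correction: C_s' = 8.334 × 0.853 = 7.109 mg/L.

C_s ≈ 7.11 mg/L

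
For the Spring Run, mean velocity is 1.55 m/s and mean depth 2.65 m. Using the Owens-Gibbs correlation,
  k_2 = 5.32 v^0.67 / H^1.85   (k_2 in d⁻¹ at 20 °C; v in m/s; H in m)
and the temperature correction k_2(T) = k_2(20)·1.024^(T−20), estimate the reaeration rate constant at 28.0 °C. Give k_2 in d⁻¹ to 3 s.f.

k_2 ≈ 1.42 d⁻¹

k_2(20) = 5.32 × 1.55^0.67 / 2.65^1.85 = 5.32 × 1.341 / 6.067 = 1.176 d⁻¹.
k_2(28.0) = 1.176 × 1.024^(28.0−20) = 1.176 × 1.209 = 1.422 d⁻¹.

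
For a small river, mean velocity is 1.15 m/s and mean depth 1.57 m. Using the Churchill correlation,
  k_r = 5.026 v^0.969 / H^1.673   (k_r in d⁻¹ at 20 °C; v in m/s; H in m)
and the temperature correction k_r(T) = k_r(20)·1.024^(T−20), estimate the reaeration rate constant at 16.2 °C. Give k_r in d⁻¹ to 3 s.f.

k_r ≈ 2.47 d⁻¹

k_r(20) = 5.026 × 1.15^0.969 / 1.57^1.673 = 5.026 × 1.145 / 2.127 = 2.706 d⁻¹.
k_r(16.2) = 2.706 × 1.024^(16.2−20) = 2.706 × 0.9138 = 2.473 d⁻¹.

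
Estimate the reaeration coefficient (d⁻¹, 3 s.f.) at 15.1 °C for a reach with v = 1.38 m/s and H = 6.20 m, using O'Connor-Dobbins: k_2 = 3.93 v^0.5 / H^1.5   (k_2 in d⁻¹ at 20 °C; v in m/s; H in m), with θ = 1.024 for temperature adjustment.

k_2(20) = 3.93 × 1.38^0.5 / 6.20^1.5 = 3.93 × 1.175 / 15.44 = 0.2991 d⁻¹.
k_2(15.1) = 0.2991 × 1.024^(15.1−20) = 0.2991 × 0.8903 = 0.2662 d⁻¹.

k_2 ≈ 0.266 d⁻¹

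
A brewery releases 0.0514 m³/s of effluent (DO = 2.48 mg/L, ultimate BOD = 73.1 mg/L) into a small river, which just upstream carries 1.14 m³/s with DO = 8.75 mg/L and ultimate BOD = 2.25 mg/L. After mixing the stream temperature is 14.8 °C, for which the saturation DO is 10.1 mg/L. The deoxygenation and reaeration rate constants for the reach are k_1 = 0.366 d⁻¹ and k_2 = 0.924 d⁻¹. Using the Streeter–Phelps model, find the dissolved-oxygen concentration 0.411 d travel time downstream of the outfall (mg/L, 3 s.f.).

DO ≈ 8.38 mg/L

Mixed DO = (1.14×8.75 + 0.0514×2.48)/(1.14+0.0514) = 10.10/1.191 = 8.479 mg/L.
Mixed L₀ = (1.14×2.25 + 0.0514×73.1)/(1.191) = 6.322/1.191 = 5.307 mg/L.
Initial deficit D₀ = C_s − DO₀ = 10.1 − 8.479 = 1.621 mg/L.
D(0.411) = [0.366×5.307/(0.924−0.366)](e^(−0.366×0.411) − e^(−0.924×0.411)) + 1.621 e^(−0.924×0.411)
= 3.481 × (0.8603 − 0.6840) + 1.621 × 0.6840 = 1.722 mg/L.
DO = 10.1 − 1.722 = 8.378 mg/L.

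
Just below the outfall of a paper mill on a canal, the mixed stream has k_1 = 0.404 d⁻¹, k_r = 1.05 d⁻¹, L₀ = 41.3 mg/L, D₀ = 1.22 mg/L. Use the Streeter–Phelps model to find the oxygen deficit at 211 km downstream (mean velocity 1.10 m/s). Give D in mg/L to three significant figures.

Travel time t = x/v = 211 km / (1.10 m/s) = 211000 m / 1.10 m/s = 191800 s = 2.220 d.
k_1 L₀/(k_r−k_1) = 0.404×41.3/(1.05−0.404) = 16.69/0.6460 = 25.83 mg/L.
e^(−k_1 t) = e^(−0.404×2.220) = 0.4078; e^(−k_r t) = e^(−1.05×2.220) = 0.09719.
D = 25.83 × (0.4078 − 0.09719) + 1.22 × 0.09719 = 8.023 + 0.1186 = 8.142 mg/L.

D ≈ 8.14 mg/L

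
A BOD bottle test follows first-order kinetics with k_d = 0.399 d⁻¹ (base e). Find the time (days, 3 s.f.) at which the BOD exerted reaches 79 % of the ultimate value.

y/L₀ = 1 − e^(−k_d t) = 0.79 ⇒ e^(−k_d t) = 0.210
t = −ln(0.210) / 0.399 = 1.561 / 0.399 = 3.911 d.

t ≈ 3.91 d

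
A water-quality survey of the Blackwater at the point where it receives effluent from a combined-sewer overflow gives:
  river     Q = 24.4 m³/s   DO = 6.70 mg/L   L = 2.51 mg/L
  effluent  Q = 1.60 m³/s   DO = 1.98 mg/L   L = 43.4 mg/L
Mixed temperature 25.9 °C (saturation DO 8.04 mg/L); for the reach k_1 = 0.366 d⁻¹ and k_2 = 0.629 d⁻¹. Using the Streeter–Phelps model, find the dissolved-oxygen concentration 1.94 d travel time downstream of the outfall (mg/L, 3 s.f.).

DO ≈ 6.18 mg/L

Mixed DO = (24.4×6.70 + 1.60×1.98)/(24.4+1.60) = 166.6/26.00 = 6.410 mg/L.
Mixed L₀ = (24.4×2.51 + 1.60×43.4)/(26.00) = 130.7/26.00 = 5.026 mg/L.
Initial deficit D₀ = C_s − DO₀ = 8.04 − 6.410 = 1.630 mg/L.
D(1.94) = [0.366×5.026/(0.629−0.366)](e^(−0.366×1.94) − e^(−0.629×1.94)) + 1.630 e^(−0.629×1.94)
= 6.995 × (0.4916 − 0.2952) + 1.630 × 0.2952 = 1.856 mg/L.
DO = 8.04 − 1.856 = 6.184 mg/L.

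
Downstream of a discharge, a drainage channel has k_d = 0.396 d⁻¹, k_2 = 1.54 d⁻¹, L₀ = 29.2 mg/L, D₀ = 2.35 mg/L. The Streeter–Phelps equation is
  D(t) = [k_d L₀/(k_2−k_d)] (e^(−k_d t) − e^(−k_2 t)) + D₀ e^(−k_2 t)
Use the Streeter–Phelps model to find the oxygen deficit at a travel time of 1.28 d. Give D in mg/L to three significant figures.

D ≈ 5.01 mg/L

k_d L₀/(k_2−k_d) = 0.396×29.2/(1.54−0.396) = 11.56/1.144 = 10.11 mg/L.
e^(−k_d t) = e^(−0.396×1.280) = 0.6024; e^(−k_2 t) = e^(−1.54×1.280) = 0.1393.
D = 10.11 × (0.6024 − 0.1393) + 2.35 × 0.1393 = 4.681 + 0.3273 = 5.008 mg/L.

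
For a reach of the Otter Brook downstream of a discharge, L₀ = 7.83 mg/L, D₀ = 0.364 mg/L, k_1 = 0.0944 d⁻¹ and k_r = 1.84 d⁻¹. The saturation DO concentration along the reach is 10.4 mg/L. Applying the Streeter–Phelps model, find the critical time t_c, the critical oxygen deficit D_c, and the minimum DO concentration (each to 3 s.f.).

At the critical point dD/dt = 0, so k_1 L₀ e^(−k_1 t) = k_r D. Substituting D(t) from the Streeter–Phelps equation and solving for t gives
t_c = ln[(k_r/k_1)(1 − D₀(k_r−k_1)/(k_1 L₀))] / (k_r−k_1).
Here k_r−k_1 = 1.746 d⁻¹ and 1 − D₀(k_r−k_1)/(k_1 L₀) = 1 − 0.364×1.746/(0.0944×7.83) = 0.1404, so
t_c = ln(19.49 × 0.1404) / 1.746 = 1.006 / 1.746 = 0.5766 d.
D_c = (k_1/k_r) L₀ e^(−k_1 t_c) = (0.0944/1.84) × 7.83 × e^(−0.0944×0.5766) = 0.05130 × 7.83 × 0.9470 = 0.3804 mg/L.
Minimum DO = C_s − D_c = 10.4 − 0.3804 = 10.02 mg/L.

t_c ≈ 0.577 d; D_c ≈ 0.380 mg/L; min DO ≈ 10.0 mg/L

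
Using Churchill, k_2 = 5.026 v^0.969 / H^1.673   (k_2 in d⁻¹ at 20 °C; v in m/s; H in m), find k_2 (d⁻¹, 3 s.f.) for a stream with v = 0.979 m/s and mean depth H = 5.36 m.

k_2 = 5.026 × 0.979^0.969 / 5.36^1.673 = 5.026 × 0.9796 / 16.59 = 0.2968 d⁻¹.

k_2 ≈ 0.297 d⁻¹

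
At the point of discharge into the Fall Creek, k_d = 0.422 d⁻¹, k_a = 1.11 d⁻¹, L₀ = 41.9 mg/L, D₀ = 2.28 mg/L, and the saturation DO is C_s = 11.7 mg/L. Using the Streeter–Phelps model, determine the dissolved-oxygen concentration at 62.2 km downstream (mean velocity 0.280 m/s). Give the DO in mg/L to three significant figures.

DO ≈ 4.37 mg/L

Travel time t = x/v = 62.2 km / (0.280 m/s) = 62200 m / 0.280 m/s = 222100 s = 2.571 d.
k_d L₀/(k_a−k_d) = 0.422×41.9/(1.11−0.422) = 17.68/0.6880 = 25.70 mg/L.
e^(−k_d t) = e^(−0.422×2.571) = 0.3379; e^(−k_a t) = e^(−1.11×2.571) = 0.05762.
D = 25.70 × (0.3379 − 0.05762) + 2.28 × 0.05762 = 7.203 + 0.1314 = 7.335 mg/L.
DO = C_s − D = 11.7 − 7.335 = 4.365 mg/L.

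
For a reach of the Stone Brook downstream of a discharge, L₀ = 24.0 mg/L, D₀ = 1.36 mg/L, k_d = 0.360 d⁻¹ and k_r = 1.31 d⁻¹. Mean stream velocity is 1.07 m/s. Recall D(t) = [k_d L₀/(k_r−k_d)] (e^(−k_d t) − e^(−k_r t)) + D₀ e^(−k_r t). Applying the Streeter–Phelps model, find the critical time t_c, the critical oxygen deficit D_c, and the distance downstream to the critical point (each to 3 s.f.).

t_c ≈ 1.19 d; D_c ≈ 4.30 mg/L; x_c ≈ 110 km

With k_r/k_d = 3.639 and 1 − D₀(k_r−k_d)/(k_d L₀) = 0.8505,
t_c = ln(3.639 × 0.8505) / (1.31 − 0.360) = ln(3.095) / 0.9500 = 1.130/0.9500 = 1.189 d.
D_c = (k_d/k_r) L₀ e^(−k_d t_c) = (0.360/1.31) × 24.0 × e^(−0.360×1.189) = 0.2748 × 24.0 × 0.6517 = 4.299 mg/L.
x_c = v t_c = 1.07 m/s × 1.189 d × 86400 s/d = 109900 m ≈ 110 km.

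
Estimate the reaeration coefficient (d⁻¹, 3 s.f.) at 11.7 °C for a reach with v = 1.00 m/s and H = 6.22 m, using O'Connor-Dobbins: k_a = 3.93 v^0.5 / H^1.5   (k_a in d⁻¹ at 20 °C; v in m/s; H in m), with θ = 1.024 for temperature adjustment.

k_a(20) = 3.93 × 1.00^0.5 / 6.22^1.5 = 3.93 × 1.000 / 15.51 = 0.2533 d⁻¹.
k_a(11.7) = 0.2533 × 1.024^(11.7−20) = 0.2533 × 0.8213 = 0.2081 d⁻¹.

k_a ≈ 0.208 d⁻¹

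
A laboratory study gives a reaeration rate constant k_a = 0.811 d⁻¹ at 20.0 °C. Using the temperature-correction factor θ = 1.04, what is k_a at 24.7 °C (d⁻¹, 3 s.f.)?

k_a ≈ 0.975 d⁻¹

k_a(T₂) = k_a(T₁) · θ^(T₂−T₁) = 0.811 × 1.04^(24.7−20.0)
= 0.811 × 1.04^4.70 = 0.811 × 1.202 = 0.9752 d⁻¹.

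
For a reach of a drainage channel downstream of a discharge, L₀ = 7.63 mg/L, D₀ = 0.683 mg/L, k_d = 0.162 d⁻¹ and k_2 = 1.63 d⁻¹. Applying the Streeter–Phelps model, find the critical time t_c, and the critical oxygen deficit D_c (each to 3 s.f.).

With k_2/k_d = 10.06 and 1 − D₀(k_2−k_d)/(k_d L₀) = 0.1888,
t_c = ln(10.06 × 0.1888) / (1.63 − 0.162) = ln(1.900) / 1.468 = 0.6419/1.468 = 0.4372 d.
D_c = (k_d/k_2) L₀ e^(−k_d t_c) = (0.162/1.63) × 7.63 × e^(−0.162×0.4372) = 0.09939 × 7.63 × 0.9316 = 0.7065 mg/L.

t_c ≈ 0.437 d; D_c ≈ 0.706 mg/L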